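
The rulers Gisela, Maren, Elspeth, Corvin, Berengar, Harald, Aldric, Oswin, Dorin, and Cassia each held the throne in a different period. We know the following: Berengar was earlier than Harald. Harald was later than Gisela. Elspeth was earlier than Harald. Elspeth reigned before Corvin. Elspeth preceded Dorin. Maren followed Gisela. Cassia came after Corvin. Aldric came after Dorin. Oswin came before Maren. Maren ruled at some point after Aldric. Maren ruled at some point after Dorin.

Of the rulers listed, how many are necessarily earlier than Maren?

5

Directly stated before Maren: Aldric, Dorin, Gisela, and Oswin.
Elspeth reaches Maren via Elspeth → Dorin → Maren.
That's Aldric, Dorin, Elspeth, Gisela, and Oswin — 5 in all.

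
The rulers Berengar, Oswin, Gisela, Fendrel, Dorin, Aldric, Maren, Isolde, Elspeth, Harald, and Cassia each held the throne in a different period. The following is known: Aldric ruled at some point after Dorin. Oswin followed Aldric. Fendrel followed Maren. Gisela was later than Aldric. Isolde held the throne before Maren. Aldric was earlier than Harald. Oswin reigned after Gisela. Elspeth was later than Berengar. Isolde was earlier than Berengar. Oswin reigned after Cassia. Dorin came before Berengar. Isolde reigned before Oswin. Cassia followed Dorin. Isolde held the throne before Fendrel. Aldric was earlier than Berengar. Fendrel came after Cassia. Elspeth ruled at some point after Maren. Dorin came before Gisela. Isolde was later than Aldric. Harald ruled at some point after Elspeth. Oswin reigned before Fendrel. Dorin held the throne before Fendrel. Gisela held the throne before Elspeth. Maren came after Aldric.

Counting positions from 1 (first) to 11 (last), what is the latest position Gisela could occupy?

7

Gisela must come before Elspeth, Fendrel, Harald, and Oswin — 4 rulers forced after them.
Everything else can be placed before Gisela in some valid order, so Gisela can sit as late as position 11 − 4 = 7.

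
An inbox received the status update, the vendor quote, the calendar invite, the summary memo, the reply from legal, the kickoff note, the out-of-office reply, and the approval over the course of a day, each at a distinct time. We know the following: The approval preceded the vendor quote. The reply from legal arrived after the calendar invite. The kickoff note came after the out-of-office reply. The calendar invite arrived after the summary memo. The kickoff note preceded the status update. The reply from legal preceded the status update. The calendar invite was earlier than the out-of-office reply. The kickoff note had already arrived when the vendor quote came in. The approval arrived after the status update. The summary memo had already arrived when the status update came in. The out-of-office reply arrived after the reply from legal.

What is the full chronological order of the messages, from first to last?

the summary memo, the calendar invite, the reply from legal, the out-of-office reply, the kickoff note, the status update, the approval, the vendor quote

The constraints fix every adjacent pair, so only one ordering works:
the summary memo → the calendar invite → the reply from legal → the out-of-office reply → the kickoff note → the status update → the approval → the vendor quote.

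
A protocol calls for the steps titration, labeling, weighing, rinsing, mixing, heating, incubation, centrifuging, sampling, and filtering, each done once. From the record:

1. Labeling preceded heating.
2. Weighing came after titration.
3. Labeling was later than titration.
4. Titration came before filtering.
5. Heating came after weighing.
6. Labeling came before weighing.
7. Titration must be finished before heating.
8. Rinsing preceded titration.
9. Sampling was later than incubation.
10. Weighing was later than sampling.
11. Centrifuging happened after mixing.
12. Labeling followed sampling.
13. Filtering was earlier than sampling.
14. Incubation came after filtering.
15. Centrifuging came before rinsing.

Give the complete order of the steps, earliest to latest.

The constraints fix every adjacent pair, so only one ordering works:
mixing → centrifuging → rinsing → titration → filtering → incubation → sampling → labeling → weighing → heating.

mixing, centrifuging, rinsing, titration, filtering, incubation, sampling, labeling, weighing, heating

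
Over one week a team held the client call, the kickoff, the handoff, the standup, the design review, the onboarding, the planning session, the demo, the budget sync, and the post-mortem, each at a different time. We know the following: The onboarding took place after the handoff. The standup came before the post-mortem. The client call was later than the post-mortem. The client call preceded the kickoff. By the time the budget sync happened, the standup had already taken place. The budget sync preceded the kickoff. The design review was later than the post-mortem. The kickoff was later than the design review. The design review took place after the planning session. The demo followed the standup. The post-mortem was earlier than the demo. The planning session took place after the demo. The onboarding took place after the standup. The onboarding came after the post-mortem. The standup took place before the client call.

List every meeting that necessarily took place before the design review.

Directly stated before the design review: the planning session and the post-mortem.
The demo reaches the design review via the demo → the planning session → the design review.
The standup reaches the design review via the standup → the post-mortem → the design review.

the demo, the planning session, the post-mortem, the standup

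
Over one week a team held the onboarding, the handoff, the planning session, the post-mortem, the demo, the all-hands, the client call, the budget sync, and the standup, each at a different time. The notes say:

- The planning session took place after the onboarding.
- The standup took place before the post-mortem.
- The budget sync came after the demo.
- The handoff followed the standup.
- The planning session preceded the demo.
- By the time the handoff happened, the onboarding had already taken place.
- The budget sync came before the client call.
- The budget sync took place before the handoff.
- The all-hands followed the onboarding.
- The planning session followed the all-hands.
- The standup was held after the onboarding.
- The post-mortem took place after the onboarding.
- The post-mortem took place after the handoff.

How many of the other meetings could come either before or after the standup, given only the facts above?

Forced before the standup: the onboarding; forced after the standup: the handoff and the post-mortem.
That leaves the all-hands, the budget sync, the client call, the demo, and the planning session with no forced order relative to the standup — 5.

5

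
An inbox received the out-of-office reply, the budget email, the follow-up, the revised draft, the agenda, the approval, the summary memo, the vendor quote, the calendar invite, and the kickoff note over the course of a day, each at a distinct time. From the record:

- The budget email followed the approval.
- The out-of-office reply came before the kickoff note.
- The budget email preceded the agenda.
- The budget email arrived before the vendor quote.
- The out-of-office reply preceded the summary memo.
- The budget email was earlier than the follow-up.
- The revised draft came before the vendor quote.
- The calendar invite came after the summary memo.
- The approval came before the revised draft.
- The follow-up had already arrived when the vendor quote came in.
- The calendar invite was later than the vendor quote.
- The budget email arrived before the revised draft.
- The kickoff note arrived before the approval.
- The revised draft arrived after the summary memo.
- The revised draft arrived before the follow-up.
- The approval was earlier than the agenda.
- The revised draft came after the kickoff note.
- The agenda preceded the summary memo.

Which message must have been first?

the out-of-office reply

The out-of-office reply has a chain of constraints placing it before every other message, so the out-of-office reply must be first.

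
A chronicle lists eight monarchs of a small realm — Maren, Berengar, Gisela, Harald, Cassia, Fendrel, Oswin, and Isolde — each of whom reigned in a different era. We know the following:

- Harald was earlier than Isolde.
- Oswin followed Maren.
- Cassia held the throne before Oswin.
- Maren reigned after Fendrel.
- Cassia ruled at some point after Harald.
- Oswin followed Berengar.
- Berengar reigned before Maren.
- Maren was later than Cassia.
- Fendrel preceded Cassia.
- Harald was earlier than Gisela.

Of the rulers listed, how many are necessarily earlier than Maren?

Directly stated before Maren: Berengar, Cassia, and Fendrel.
Harald reaches Maren via Harald → Cassia → Maren.
No chain forces Isolde (or any of the others) ahead of Maren.
That's Berengar, Cassia, Fendrel, and Harald — 4 in all.

4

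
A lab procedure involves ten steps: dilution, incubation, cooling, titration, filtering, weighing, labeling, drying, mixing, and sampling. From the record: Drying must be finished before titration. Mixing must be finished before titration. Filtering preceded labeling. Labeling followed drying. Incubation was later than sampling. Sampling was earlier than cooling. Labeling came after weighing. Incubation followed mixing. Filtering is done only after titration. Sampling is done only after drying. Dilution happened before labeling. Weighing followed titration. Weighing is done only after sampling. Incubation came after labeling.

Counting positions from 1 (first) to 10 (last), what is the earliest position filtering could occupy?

4

Drying, mixing, and titration must all come before filtering — 3 forced predecessors.
Nothing else is forced ahead of filtering, so its earliest slot is position 3 + 1 = 4.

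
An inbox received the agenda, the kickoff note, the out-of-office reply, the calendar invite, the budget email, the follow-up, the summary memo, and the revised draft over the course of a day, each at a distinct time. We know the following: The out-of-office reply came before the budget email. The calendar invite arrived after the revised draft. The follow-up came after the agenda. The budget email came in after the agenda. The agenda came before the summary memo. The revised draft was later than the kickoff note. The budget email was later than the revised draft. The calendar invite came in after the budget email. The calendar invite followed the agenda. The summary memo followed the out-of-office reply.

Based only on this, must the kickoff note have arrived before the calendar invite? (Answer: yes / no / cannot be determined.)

Chain the constraints: the kickoff note → the revised draft → the calendar invite. Each link is directly stated, so the kickoff note comes before the calendar invite.

yes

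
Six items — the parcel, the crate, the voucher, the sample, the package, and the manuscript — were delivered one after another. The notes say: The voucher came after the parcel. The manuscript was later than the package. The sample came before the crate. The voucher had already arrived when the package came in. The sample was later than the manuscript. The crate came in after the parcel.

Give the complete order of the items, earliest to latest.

the parcel, the voucher, the package, the manuscript, the sample, the crate

The constraints fix every adjacent pair, so only one ordering works:
the parcel → the voucher → the package → the manuscript → the sample → the crate.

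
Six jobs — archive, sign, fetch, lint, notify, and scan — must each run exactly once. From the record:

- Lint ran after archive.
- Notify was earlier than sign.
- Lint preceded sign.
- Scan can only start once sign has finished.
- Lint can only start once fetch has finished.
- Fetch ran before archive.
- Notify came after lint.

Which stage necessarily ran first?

fetch

Fetch has a chain of constraints placing it before every other stage, so fetch must be first.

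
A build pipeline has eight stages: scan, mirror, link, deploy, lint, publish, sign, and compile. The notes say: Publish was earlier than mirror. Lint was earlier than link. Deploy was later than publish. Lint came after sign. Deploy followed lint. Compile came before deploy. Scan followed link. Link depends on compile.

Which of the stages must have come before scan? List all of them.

compile, link, lint, sign

Directly stated before scan: link.
Compile reaches scan via compile → link → scan.
Lint reaches scan via lint → link → scan.
Sign reaches scan via sign → lint → link → scan.
No chain forces deploy (or any of the others) ahead of scan.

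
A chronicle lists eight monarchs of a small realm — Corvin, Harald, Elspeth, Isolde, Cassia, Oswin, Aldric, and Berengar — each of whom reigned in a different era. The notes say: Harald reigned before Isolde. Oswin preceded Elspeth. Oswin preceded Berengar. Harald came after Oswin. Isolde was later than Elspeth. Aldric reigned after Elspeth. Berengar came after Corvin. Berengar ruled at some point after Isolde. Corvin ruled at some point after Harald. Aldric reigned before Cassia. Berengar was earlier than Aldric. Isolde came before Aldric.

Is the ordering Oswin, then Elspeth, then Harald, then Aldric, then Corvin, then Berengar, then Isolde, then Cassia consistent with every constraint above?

no

The constraints require Isolde before Berengar, but in the proposed sequence Berengar appears ahead of Isolde. That one violation is enough.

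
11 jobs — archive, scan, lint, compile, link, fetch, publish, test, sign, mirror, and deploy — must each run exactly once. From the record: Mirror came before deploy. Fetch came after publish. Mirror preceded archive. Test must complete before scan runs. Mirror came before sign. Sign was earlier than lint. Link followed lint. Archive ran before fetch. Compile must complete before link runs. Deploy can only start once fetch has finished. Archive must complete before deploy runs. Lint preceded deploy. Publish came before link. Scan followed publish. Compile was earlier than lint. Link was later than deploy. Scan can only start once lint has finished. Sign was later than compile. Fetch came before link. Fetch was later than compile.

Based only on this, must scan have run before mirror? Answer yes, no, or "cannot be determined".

no

Tracing the constraints gives mirror → sign → lint → scan, so mirror must come before scan.
That means scan cannot be before mirror.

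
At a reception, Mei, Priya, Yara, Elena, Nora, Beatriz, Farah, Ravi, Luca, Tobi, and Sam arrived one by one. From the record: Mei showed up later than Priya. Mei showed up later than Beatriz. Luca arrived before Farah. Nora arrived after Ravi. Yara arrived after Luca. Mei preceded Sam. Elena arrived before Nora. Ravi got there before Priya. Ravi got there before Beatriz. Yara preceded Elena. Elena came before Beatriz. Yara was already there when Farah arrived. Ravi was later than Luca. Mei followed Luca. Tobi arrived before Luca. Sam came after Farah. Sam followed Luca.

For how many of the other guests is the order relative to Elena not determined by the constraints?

Forced before Elena: Luca, Tobi, and Yara; forced after Elena: Beatriz, Mei, Nora, and Sam.
That leaves Farah, Priya, and Ravi with no forced order relative to Elena — 3.

3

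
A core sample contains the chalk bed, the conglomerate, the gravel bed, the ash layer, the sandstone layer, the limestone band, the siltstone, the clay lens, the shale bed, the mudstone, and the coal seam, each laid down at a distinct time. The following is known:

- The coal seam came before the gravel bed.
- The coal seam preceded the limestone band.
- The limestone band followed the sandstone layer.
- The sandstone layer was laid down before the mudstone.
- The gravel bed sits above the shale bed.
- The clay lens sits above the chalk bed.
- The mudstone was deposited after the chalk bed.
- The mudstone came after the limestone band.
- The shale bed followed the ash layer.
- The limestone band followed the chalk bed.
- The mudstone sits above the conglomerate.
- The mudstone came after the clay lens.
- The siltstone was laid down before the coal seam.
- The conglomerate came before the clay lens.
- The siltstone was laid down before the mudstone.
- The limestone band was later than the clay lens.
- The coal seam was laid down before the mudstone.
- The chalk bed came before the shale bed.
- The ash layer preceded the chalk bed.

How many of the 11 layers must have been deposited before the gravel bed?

Directly stated before the gravel bed: the coal seam and the shale bed.
The ash layer reaches the gravel bed via the ash layer → the shale bed → the gravel bed.
The chalk bed reaches the gravel bed via the chalk bed → the shale bed → the gravel bed.
The siltstone reaches the gravel bed via the siltstone → the coal seam → the gravel bed.
That's the ash layer, the chalk bed, the coal seam, the shale bed, and the siltstone — 5 in all.

5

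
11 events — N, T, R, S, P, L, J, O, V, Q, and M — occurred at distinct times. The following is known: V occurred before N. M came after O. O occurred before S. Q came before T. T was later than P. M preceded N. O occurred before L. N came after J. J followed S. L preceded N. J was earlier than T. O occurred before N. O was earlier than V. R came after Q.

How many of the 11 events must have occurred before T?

Directly stated before T: J, P, and Q.
O reaches T via O → S → J → T.
S reaches T via S → J → T.
That's J, O, P, Q, and S — 5 in all.

5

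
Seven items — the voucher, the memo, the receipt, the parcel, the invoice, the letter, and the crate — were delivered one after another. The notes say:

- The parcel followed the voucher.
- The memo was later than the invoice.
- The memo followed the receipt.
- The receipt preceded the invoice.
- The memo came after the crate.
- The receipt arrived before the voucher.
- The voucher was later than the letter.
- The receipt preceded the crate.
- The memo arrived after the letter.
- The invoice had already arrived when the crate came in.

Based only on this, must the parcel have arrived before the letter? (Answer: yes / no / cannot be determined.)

no

Tracing the constraints gives the letter → the voucher → the parcel, so the letter must come before the parcel.
That means the parcel cannot be before the letter.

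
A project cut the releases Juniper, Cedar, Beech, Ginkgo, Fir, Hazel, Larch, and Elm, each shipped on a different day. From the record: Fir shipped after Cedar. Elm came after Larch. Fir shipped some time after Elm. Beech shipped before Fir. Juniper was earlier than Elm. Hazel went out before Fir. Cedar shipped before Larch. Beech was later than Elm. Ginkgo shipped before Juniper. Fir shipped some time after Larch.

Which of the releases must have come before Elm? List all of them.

Directly stated before Elm: Juniper and Larch.
Cedar reaches Elm via Cedar → Larch → Elm.
Ginkgo reaches Elm via Ginkgo → Juniper → Elm.
No chain forces Fir (or any of the others) ahead of Elm.

Cedar, Ginkgo, Juniper, Larch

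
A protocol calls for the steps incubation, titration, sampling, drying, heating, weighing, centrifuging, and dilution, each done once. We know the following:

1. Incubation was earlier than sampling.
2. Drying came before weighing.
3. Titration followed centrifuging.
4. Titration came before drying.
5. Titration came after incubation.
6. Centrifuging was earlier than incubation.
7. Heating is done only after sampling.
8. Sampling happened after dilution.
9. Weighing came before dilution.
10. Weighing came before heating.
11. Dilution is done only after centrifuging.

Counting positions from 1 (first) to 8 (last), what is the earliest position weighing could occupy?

Centrifuging, drying, incubation, and titration must all come before weighing — 4 forced predecessors.
Nothing else is forced ahead of weighing, so its earliest slot is position 4 + 1 = 5.

5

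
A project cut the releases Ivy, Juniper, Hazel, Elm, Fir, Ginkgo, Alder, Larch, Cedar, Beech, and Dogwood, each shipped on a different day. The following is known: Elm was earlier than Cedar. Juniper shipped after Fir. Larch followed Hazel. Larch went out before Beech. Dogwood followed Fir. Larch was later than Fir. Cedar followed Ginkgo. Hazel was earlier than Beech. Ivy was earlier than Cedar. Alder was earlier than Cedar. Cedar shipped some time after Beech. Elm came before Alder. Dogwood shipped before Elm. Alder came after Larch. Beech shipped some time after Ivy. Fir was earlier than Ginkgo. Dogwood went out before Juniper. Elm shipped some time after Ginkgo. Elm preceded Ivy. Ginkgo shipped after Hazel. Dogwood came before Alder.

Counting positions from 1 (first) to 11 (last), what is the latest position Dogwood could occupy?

Dogwood must come before Alder, Beech, Cedar, Elm, Ivy, and Juniper — 6 releases forced after it.
Everything else can be placed before Dogwood in some valid order, so Dogwood can sit as late as position 11 − 6 = 5.

5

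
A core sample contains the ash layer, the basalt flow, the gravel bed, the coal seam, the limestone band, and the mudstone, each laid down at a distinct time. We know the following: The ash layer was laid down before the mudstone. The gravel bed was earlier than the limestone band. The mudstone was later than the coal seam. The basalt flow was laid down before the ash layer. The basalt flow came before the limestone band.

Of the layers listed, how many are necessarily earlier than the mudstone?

3

Directly stated before the mudstone: the ash layer and the coal seam.
The basalt flow reaches the mudstone via the basalt flow → the ash layer → the mudstone.
No chain forces the limestone band (or any of the others) ahead of the mudstone.
That's the ash layer, the basalt flow, and the coal seam — 3 in all.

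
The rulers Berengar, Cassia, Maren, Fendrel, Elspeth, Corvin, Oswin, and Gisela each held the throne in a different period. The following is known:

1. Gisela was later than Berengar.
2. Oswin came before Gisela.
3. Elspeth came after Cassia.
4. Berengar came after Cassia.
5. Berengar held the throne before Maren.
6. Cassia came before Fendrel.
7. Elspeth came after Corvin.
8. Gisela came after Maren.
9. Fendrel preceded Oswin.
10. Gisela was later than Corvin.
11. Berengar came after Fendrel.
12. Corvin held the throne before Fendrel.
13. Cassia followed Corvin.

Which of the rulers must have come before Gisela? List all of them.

Berengar, Cassia, Corvin, Fendrel, Maren, Oswin

Directly stated before Gisela: Berengar, Corvin, Maren, and Oswin.
Cassia reaches Gisela via Cassia → Berengar → Gisela.
Fendrel reaches Gisela via Fendrel → Berengar → Gisela.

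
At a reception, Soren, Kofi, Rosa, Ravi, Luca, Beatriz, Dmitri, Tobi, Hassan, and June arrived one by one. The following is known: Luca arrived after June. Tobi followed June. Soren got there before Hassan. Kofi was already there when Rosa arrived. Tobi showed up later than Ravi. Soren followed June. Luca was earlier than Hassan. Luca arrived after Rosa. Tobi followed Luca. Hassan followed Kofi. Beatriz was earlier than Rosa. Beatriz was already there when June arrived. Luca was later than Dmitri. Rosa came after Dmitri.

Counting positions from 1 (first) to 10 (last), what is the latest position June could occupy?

June must come before Hassan, Luca, Soren, and Tobi — 4 guests forced after them.
Everything else can be placed before June in some valid order, so June can sit as late as position 10 − 4 = 6.

6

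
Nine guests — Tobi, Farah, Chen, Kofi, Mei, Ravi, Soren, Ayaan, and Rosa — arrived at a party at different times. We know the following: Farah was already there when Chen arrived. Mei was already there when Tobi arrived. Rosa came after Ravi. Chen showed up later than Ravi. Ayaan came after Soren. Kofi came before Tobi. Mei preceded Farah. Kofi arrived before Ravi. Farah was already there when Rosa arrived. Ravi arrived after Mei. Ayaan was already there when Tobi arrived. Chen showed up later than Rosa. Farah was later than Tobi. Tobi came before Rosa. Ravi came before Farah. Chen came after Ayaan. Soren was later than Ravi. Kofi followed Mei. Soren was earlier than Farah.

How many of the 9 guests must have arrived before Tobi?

5

Directly stated before Tobi: Ayaan, Kofi, and Mei.
Ravi reaches Tobi via Ravi → Soren → Ayaan → Tobi.
Soren reaches Tobi via Soren → Ayaan → Tobi.
No chain forces Farah (or any of the others) ahead of Tobi.
That's Ayaan, Kofi, Mei, Ravi, and Soren — 5 in all.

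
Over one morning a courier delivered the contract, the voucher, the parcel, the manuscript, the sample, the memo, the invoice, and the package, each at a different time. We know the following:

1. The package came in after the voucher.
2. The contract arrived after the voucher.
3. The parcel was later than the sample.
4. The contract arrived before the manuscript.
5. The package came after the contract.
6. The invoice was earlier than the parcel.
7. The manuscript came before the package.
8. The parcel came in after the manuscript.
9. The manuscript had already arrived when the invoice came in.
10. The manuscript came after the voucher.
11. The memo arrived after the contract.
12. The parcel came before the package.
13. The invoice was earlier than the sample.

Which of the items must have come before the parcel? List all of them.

the contract, the invoice, the manuscript, the sample, the voucher

Directly stated before the parcel: the invoice, the manuscript, and the sample.
The contract reaches the parcel via the contract → the manuscript → the parcel.
The voucher reaches the parcel via the voucher → the manuscript → the parcel.
No chain forces the package (or any of the others) ahead of the parcel.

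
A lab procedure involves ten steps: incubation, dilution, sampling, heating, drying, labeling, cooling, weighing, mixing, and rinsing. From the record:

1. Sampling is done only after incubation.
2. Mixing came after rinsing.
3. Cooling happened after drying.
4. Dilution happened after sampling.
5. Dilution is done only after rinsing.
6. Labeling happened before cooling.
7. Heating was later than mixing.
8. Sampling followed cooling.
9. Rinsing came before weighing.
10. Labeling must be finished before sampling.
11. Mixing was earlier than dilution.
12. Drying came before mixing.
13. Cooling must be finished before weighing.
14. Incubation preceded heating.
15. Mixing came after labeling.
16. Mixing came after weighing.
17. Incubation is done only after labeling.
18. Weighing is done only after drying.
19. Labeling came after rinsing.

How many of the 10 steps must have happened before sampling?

5

Directly stated before sampling: cooling, incubation, and labeling.
Drying reaches sampling via drying → cooling → sampling.
Rinsing reaches sampling via rinsing → labeling → sampling.
No chain forces mixing (or any of the others) ahead of sampling.
That's cooling, drying, incubation, labeling, and rinsing — 5 in all.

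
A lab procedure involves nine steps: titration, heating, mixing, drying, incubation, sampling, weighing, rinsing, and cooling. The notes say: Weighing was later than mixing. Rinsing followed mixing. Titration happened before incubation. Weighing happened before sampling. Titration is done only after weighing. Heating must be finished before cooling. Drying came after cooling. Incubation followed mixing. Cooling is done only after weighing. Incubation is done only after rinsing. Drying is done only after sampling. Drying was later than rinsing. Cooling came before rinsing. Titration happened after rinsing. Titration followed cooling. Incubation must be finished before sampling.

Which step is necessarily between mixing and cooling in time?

weighing

Tracing the constraints gives mixing → weighing → cooling, so weighing sits after mixing and before cooling.
No other step is forced both after mixing and before cooling.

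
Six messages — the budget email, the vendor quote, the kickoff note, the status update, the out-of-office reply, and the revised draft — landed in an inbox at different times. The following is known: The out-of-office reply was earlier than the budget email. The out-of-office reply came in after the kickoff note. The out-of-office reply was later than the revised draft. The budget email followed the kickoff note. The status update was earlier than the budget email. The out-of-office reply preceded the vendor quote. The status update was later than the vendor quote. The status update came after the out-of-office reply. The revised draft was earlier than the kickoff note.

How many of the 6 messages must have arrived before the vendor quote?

3

Directly stated before the vendor quote: the out-of-office reply.
The kickoff note reaches the vendor quote via the kickoff note → the out-of-office reply → the vendor quote.
The revised draft reaches the vendor quote via the revised draft → the out-of-office reply → the vendor quote.
That's the kickoff note, the out-of-office reply, and the revised draft — 3 in all.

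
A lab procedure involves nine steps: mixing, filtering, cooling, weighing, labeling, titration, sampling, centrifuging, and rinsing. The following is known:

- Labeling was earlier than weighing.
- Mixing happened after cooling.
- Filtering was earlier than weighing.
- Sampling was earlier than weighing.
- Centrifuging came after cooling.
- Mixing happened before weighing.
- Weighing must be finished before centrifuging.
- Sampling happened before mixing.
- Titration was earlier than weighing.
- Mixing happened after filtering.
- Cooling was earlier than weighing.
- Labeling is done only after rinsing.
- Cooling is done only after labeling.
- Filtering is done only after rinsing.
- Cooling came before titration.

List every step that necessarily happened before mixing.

cooling, filtering, labeling, rinsing, sampling

Directly stated before mixing: cooling, filtering, and sampling.
Labeling reaches mixing via labeling → cooling → mixing.
Rinsing reaches mixing via rinsing → filtering → mixing.
No chain forces centrifuging (or any of the others) ahead of mixing.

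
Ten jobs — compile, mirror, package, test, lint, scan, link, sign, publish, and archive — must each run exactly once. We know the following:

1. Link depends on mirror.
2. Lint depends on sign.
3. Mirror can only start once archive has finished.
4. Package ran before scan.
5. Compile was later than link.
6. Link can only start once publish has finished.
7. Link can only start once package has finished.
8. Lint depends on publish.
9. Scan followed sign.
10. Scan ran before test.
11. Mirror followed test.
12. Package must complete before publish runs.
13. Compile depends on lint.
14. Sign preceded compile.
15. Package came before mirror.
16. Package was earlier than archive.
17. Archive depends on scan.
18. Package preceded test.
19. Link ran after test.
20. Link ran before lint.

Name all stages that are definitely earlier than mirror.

archive, package, scan, sign, test

Directly stated before mirror: archive, package, and test.
Scan reaches mirror via scan → archive → mirror.
Sign reaches mirror via sign → scan → archive → mirror.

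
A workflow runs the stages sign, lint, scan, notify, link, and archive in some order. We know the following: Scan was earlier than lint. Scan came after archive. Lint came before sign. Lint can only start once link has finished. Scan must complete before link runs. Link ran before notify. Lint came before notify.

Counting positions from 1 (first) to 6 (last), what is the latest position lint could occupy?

4

Lint must come before notify and sign — 2 stages forced after it.
Everything else can be placed before lint in some valid order, so lint can sit as late as position 6 − 2 = 4.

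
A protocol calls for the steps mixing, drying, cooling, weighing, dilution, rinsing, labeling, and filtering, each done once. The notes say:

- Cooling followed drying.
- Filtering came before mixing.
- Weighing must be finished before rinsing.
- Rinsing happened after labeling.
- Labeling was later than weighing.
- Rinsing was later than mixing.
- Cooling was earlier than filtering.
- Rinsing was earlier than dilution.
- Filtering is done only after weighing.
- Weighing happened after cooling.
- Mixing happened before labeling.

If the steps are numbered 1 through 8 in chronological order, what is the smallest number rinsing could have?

7

Cooling, drying, filtering, labeling, mixing, and weighing must all come before rinsing — 6 forced predecessors.
Nothing else is forced ahead of rinsing, so its earliest slot is position 6 + 1 = 7.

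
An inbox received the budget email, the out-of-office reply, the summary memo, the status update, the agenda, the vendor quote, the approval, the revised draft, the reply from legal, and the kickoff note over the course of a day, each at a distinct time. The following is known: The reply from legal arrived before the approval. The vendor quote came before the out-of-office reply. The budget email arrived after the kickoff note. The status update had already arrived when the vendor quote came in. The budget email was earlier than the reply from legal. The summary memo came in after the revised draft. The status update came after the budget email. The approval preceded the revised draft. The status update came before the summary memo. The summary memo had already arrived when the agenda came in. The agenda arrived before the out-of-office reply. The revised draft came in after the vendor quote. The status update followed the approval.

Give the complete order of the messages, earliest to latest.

the kickoff note, the budget email, the reply from legal, the approval, the status update, the vendor quote, the revised draft, the summary memo, the agenda, the out-of-office reply

The constraints fix every adjacent pair, so only one ordering works:
the kickoff note → the budget email → the reply from legal → the approval → the status update → the vendor quote → the revised draft → the summary memo → the agenda → the out-of-office reply.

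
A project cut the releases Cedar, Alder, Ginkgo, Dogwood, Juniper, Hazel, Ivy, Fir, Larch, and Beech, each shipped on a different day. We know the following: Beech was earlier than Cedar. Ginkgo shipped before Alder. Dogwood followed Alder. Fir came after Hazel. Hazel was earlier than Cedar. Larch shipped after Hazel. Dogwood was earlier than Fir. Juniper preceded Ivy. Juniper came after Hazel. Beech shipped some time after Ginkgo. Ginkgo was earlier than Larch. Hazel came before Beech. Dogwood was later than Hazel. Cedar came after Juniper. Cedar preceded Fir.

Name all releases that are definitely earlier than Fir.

Directly stated before Fir: Cedar, Dogwood, and Hazel.
Alder reaches Fir via Alder → Dogwood → Fir.
Beech reaches Fir via Beech → Cedar → Fir.
Ginkgo reaches Fir via Ginkgo → Beech → Cedar → Fir.
Likewise Juniper reaches Fir by chaining the stated constraints.
No chain forces Ivy (or any of the others) ahead of Fir.

Alder, Beech, Cedar, Dogwood, Ginkgo, Hazel, Juniper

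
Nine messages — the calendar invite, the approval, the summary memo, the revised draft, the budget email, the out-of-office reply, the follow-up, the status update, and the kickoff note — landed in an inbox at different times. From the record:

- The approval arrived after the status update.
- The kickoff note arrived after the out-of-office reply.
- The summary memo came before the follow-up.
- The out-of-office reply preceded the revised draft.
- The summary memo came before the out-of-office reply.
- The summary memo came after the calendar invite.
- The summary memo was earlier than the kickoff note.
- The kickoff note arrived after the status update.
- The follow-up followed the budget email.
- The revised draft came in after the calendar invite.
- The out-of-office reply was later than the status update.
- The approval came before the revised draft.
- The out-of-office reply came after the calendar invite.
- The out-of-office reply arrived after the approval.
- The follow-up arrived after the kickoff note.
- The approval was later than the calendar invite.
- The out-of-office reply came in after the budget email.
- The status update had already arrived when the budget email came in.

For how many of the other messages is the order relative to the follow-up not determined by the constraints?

1

Forced before the follow-up: the approval, the budget email, the calendar invite, the kickoff note, the out-of-office reply, the status update, and the summary memo.
That leaves the revised draft with no forced order relative to the follow-up — 1.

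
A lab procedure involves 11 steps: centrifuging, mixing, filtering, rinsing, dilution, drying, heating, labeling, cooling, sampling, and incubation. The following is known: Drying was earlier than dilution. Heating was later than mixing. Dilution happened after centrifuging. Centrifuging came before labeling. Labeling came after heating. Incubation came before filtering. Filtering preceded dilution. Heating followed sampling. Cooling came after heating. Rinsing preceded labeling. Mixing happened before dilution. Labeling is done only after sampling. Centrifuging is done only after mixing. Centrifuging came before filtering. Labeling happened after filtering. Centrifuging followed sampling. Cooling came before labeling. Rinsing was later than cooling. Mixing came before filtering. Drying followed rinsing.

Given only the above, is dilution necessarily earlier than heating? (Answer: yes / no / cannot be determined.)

no

Tracing the constraints gives heating → cooling → rinsing → drying → dilution, so heating must come before dilution.
That means dilution cannot be before heating.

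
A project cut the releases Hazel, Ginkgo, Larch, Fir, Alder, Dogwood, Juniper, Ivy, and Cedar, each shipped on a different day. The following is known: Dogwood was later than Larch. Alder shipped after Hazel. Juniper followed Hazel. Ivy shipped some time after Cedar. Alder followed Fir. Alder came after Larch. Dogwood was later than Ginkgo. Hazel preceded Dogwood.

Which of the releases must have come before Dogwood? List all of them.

Directly stated before Dogwood: Ginkgo, Hazel, and Larch.
No chain forces Cedar (or any of the others) ahead of Dogwood.

Ginkgo, Hazel, Larch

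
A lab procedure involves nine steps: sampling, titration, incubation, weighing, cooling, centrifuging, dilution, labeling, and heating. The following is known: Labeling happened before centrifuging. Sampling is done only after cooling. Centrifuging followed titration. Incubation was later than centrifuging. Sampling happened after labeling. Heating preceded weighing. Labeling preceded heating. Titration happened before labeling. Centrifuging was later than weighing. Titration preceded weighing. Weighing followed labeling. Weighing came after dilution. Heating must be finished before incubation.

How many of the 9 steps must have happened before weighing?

4

Directly stated before weighing: dilution, heating, labeling, and titration.
No chain forces incubation (or any of the others) ahead of weighing.
That's dilution, heating, labeling, and titration — 4 in all.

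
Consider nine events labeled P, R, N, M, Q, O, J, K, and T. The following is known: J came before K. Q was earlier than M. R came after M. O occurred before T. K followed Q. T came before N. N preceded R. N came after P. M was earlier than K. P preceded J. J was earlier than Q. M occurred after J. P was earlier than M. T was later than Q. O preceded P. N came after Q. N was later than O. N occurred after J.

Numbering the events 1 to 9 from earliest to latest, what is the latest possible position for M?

M must come before K and R — 2 events forced after it.
Everything else can be placed before M in some valid order, so M can sit as late as position 9 − 2 = 7.

7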